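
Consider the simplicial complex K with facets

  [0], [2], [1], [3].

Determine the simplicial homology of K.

Fix the vertex order 0 < 1 < 2 < 3 and write every simplex with vertices in increasing order. Then dim K = 0 and the simplices of K are:

  0-simplices (4): [0], [1], [2], [3]

so the chain groups are C_0 ≅ Z^4.

Reading off H_k = ker ∂_k / im ∂_{k+1}:

  H_0: rank C_0 − rank ∂_1 = 4 − 0 = 4, and there is no ∂_1, so H_0 ≅ Z^4.

H_0 = Z^4.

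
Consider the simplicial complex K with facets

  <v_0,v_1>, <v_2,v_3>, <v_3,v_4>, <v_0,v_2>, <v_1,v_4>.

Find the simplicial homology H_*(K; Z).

Fix the vertex order v_0 < v_1 < v_2 < v_3 < v_4 and write every simplex with vertices in increasing order. Then dim K = 1 and the simplices of K are:

  0-simplices (5): [v_0], [v_1], [v_2], [v_3], [v_4]
  1-simplices (5): [v_0,v_1], [v_0,v_2], [v_1,v_4], [v_2,v_3], [v_3,v_4]

giving chain groups C_0 ≅ Z^5, C_1 ≅ Z^5.

∂_1: C_1 → C_0 is given by ∂[p,q] = [q] − [p]. For instance
  ∂[v_0,v_2] = [v_2] − [v_0].
The 5×5 boundary matrix has rank 4 and Smith normal form diag(1,1,1,1).

Computing H_k = (kernel of ∂_k) / (image of ∂_{k+1}):

  H_0: rank C_0 − rank ∂_1 = 5 − 4 = 1, and the invariant factors of ∂_1 are all 1, so H_0 = Z.
  H_1: rank ker ∂_1 − rank ∂_2 = (5 − 4) − 0 = 1, and there is no ∂_2, so H_1 = Z.

As a check, the Euler characteristic is 5 − 5 = 0, which agrees with 1 − 1 = 0.

H_0 ≅ Z,  H_1 ≅ Z.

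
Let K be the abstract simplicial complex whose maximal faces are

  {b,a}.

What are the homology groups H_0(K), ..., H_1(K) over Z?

Fix the vertex order a < b and write every simplex with vertices in increasing order. Then dim K = 1 and the simplices of K are:

  0-simplices (2): a, b
  1-simplices (1): ab

giving chain groups C_0 ≅ Z^2, C_1 ≅ Z^1.

Boundary ∂_1: C_1 → C_0 sends each edge [p,q] (with p < q) to q − p. For instance
  ∂ab = b − a.
As a 2×1 matrix over Z this has rank 1, with invariant factors (1).

Now H_k = ker ∂_k / im ∂_{k+1}, so:

  H_0: rank C_0 − rank ∂_1 = 2 − 1 = 1, and the invariant factors of ∂_1 are all 1, so H_0 ≅ Z.
  H_1: rank ker ∂_1 − rank ∂_2 = (1 − 1) − 0 = 0, and there is no ∂_2, so H_1 ≅ 0.

As a check, the Euler characteristic is 2 − 1 = 1, which agrees with 1 − 0 = 1.

H_0 = Z,  H_1 = 0.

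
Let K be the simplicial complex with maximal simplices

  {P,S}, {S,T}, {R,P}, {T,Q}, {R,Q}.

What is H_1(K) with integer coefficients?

We work with the vertex ordering P < Q < R < S < T. The simplices of K, each written with vertices in increasing order, are:

  0-simplices (5): P, Q, R, S, T
  1-simplices (5): PR, PS, QR, QT, ST

Hence C_0 ≅ Z^5, C_1 ≅ Z^5.

∂_1: C_1 → C_0 maps an edge to its endpoints' difference, ∂[p,q] = q − p.
As a 5×5 matrix over Z this has rank 4, with invariant factors (1,1,1,1).

From H_k ≅ ker(∂_k) / im(∂_{k+1}) we obtain:

  H_1: rank ker ∂_1 − rank ∂_2 = (5 − 4) − 0 = 1, and there is no ∂_2, so H_1 ≅ Z.

H_1 ≅ Z.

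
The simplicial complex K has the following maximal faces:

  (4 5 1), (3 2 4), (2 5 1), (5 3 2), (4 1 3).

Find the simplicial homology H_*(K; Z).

H_0 = Z,  H_1 = Z,  H_2 = 0.

Fix the vertex order 1 < 2 < 3 < 4 < 5 and write every simplex with vertices in increasing order. Then dim K = 2 and the simplices of K are:

  0-simplices (5): [1], [2], [3], [4], [5]
  1-simplices (10): [1,2], [1,3], [1,4], [1,5], [2,3], [2,4], [2,5], [3,4], [3,5], [4,5]
  2-simplices (5): [1,2,5], [1,3,4], [1,4,5], [2,3,4], [2,3,5]

giving chain groups C_0 ≅ Z^5, C_1 ≅ Z^10, C_2 ≅ Z^5.

∂_1: C_1 → C_0 sends each edge [p,q] (with p < q) to q − p. For instance
  ∂[1,4] = [4] − [1].
As a 5×10 matrix over Z this has rank 4, with invariant factors (1,1,1,1).

∂_2: C_2 → C_1 acts by ∂[p,q,r] = [q,r] − [p,r] + [p,q]. For instance
  ∂[2,3,5] = [3,5] − [2,5] + [2,3],
  ∂[2,3,4] = [3,4] − [2,4] + [2,3].
This gives a 10×5 integer matrix of rank 5; reducing to Smith normal form yields diagonal entries (1,1,1,1,1).

Now H_k = ker ∂_k / im ∂_{k+1}, so:

  H_0: rank C_0 − rank ∂_1 = 5 − 4 = 1, and the invariant factors of ∂_1 are all 1, so H_0 = Z.
  H_1: rank ker ∂_1 − rank ∂_2 = (10 − 4) − 5 = 1, and the invariant factors of ∂_2 are all 1, so H_1 = Z.
  H_2: rank ker ∂_2 − rank ∂_3 = (5 − 5) − 0 = 0, and there is no ∂_3, so H_2 = 0.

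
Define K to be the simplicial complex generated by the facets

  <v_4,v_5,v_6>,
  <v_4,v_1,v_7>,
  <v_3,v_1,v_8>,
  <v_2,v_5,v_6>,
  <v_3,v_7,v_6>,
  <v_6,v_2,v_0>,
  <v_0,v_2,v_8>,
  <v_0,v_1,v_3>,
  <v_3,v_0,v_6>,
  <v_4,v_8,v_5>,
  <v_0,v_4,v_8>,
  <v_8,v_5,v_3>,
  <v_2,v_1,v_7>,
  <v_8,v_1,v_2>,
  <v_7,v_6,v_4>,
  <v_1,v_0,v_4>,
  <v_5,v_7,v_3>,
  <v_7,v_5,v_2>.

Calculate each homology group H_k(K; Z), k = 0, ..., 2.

H_0 = Z,  H_1 = Z × Z/2,  H_2 = 0.

Fix the vertex order v_0 < v_1 < v_2 < v_3 < v_4 < v_5 < v_6 < v_7 < v_8 and write every simplex with vertices in increasing order. Then dim K = 2 and the simplices of K are:

  0-simplices (9): [v_0], [v_1], [v_2], [v_3], [v_4], [v_5], [v_6], [v_7], [v_8]
  1-simplices (27): (27 of them)
  2-simplices (18): (18 of them)

giving chain groups C_0 ≅ Z^9, C_1 ≅ Z^27, C_2 ≅ Z^18.

∂_1: C_1 → C_0 maps an edge to its endpoints' difference, ∂[p,q] = q − p.
The 9×27 boundary matrix has rank 8 and Smith normal form diag(1,1,1,1,1,1,1,1).

The boundary map ∂_2: C_2 → C_1 maps a triangle to the signed sum of its edges. For instance
  ∂[v_1,v_2,v_8] = [v_2,v_8] − [v_1,v_8] + [v_1,v_2],
  ∂[v_1,v_4,v_7] = [v_4,v_7] − [v_1,v_7] + [v_1,v_4].
The resulting 27×18 matrix has rank 18, and its Smith normal form has invariant factors (1,1,1,1,1,1,1,1,1,1,1,1,1,1,1,1,1,2).

From H_k ≅ ker(∂_k) / im(∂_{k+1}) we obtain:

  H_0: rank C_0 − rank ∂_1 = 9 − 8 = 1, and the invariant factors of ∂_1 are all 1, so H_0 = Z.
  H_1: rank ker ∂_1 − rank ∂_2 = (27 − 8) − 18 = 1, and ∂_2 has invariant factor 2 > 1, so H_1 = Z × Z/2.
  H_2: rank ker ∂_2 − rank ∂_3 = (18 − 18) − 0 = 0, and there is no ∂_3, so H_2 = 0.

As a check, the Euler characteristic is 9 − 27 + 18 = 0, which agrees with 1 − 1 + 0 = 0.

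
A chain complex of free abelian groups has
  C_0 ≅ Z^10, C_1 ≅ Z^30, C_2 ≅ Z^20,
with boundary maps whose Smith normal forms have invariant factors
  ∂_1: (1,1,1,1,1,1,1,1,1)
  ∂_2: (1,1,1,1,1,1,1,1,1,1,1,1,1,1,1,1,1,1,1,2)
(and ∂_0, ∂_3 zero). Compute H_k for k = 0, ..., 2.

H_0 ≅ Z,  H_1 ≅ Z × Z/2,  H_2 = 0.

H_0: b_0 = 10 − 0 − 9 = 1; torsion from ∂_1 factors > 1: none. So H_0 ≅ Z.
H_1: b_1 = 30 − 9 − 20 = 1; torsion from ∂_2 factors > 1: [2]. So H_1 ≅ Z × Z/2.
H_2: b_2 = 20 − 20 − 0 = 0; torsion from ∂_3 factors > 1: none. So H_2 ≅ 0.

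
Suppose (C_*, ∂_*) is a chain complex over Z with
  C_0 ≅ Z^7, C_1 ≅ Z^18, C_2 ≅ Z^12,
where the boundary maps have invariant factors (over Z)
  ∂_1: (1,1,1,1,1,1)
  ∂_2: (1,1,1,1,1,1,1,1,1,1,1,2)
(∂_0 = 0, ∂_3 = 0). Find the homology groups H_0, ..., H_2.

H_0 ≅ Z,  H_1 ≅ Z/2Z,  H_2 = 0.

H_0: b_0 = 7 − 0 − 6 = 1; torsion from ∂_1 factors > 1: none. So H_0 ≅ Z.
H_1: b_1 = 18 − 6 − 12 = 0; torsion from ∂_2 factors > 1: [2]. So H_1 ≅ Z/2Z.
H_2: b_2 = 12 − 12 − 0 = 0; torsion from ∂_3 factors > 1: none. So H_2 ≅ 0.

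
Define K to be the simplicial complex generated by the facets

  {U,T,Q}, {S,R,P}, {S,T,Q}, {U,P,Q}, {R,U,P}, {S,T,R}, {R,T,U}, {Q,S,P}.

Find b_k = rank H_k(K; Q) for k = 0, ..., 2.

b_0 = 1, b_1 = 0, b_2 = 1.

We work with the vertex ordering P < Q < R < S < T < U. The simplices of K, each written with vertices in increasing order, are:

  0-simplices (6): P, Q, R, S, T, U
  1-simplices (12): PQ, PR, PS, PU, QS, QT, QU, RS, RT, RU, ST, TU
  2-simplices (8): PQS, PQU, PRS, PRU, QST, QTU, RST, RTU

Hence C_0 ≅ Z^6, C_1 ≅ Z^12, C_2 ≅ Z^8.

∂_1: C_1 → C_0 sends each edge [p,q] (with p < q) to q − p.
The 6×12 boundary matrix has rank 5 and Smith normal form diag(1,1,1,1,1).

The boundary map ∂_2: C_2 → C_1 maps a triangle to the signed sum of its edges. For instance
  ∂RST = ST − RT + RS,
  ∂PQU = QU − PU + PQ.
The resulting 12×8 matrix has rank 7, and its Smith normal form has invariant factors (1,1,1,1,1,1,1).

Now H_k = ker ∂_k / im ∂_{k+1}, so:

  H_0: rank C_0 − rank ∂_1 = 6 − 5 = 1, and the invariant factors of ∂_1 are all 1, so H_0 ≅ Z.
  H_1: rank ker ∂_1 − rank ∂_2 = (12 − 5) − 7 = 0, and the invariant factors of ∂_2 are all 1, so H_1 ≅ 0.
  H_2: rank ker ∂_2 − rank ∂_3 = (8 − 7) − 0 = 1, and there is no ∂_3, so H_2 ≅ Z.

As a check, the Euler characteristic is 6 − 12 + 8 = 2, which agrees with 1 − 0 + 1 = 2.

Hence the Betti numbers are b_0 = 1, b_1 = 0, b_2 = 1.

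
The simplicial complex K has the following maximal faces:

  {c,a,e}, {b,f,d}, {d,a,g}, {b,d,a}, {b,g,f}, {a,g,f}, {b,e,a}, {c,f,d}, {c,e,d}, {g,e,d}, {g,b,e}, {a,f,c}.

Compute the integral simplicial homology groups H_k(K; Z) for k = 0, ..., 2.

H_0 = Z,  H_1 = Z_2,  H_2 = 0.

K has 7 vertices, 18 edges, 12 triangles.
rank ∂_0 = 0, rank ∂_1 = 6 ⇒ b_0 = 7 − 0 − 6 = 1; all invariant factors of ∂_1 are 1 so no torsion. So H_0 ≅ Z.
rank ∂_1 = 6, rank ∂_2 = 12 ⇒ b_1 = 18 − 6 − 12 = 0; ∂_2 has invariant factor(s) [2] giving torsion. So H_1 ≅ Z_2.
rank ∂_2 = 12, rank ∂_3 = 0 ⇒ b_2 = 12 − 12 − 0 = 0. So H_2 ≅ 0.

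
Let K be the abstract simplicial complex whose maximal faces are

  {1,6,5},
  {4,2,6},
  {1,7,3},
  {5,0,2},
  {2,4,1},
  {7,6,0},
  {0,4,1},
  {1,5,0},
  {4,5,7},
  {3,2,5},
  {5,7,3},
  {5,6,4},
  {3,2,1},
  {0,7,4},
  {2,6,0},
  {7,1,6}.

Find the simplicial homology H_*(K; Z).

Take the total order 0 < 1 < 2 < 3 < 4 < 5 < 6 < 7 on the vertex set. Then K (dimension 2) consists of the simplices:

  0-simplices (8): [0], [1], [2], [3], [4], [5], [6], [7]
  1-simplices (24): (24 of them)
  2-simplices (16): [0,1,4], [0,1,5], [0,2,5], [0,2,6], [0,4,7], [0,6,7], [1,2,3], [1,2,4], [1,3,7], [1,5,6], [1,6,7], [2,3,5], [2,4,6], [3,5,7], [4,5,6], [4,5,7]

so the chain groups are C_0 ≅ Z^8, C_1 ≅ Z^24, C_2 ≅ Z^16.

Boundary ∂_1: C_1 → C_0 maps an edge to its endpoints' difference, ∂[p,q] = q − p.
The resulting 8×24 matrix has rank 7, and its Smith normal form has invariant factors (1,1,1,1,1,1,1).

∂_2: C_2 → C_1 maps a triangle to the signed sum of its edges. For instance
  ∂[1,6,7] = [6,7] − [1,7] + [1,6],
  ∂[1,2,4] = [2,4] − [1,4] + [1,2].
This gives a 24×16 integer matrix of rank 15; reducing to Smith normal form yields diagonal entries (1,1,1,1,1,1,1,1,1,1,1,1,1,1,1).

From H_k ≅ ker(∂_k) / im(∂_{k+1}) we obtain:

  H_0: rank C_0 − rank ∂_1 = 8 − 7 = 1, and the invariant factors of ∂_1 are all 1, so H_0 = Z.
  H_1: rank ker ∂_1 − rank ∂_2 = (24 − 7) − 15 = 2, and the invariant factors of ∂_2 are all 1, so H_1 = Z^2.
  H_2: rank ker ∂_2 − rank ∂_3 = (16 − 15) − 0 = 1, and there is no ∂_3, so H_2 = Z.

H_0 = Z,  H_1 = Z^2,  H_2 = Z.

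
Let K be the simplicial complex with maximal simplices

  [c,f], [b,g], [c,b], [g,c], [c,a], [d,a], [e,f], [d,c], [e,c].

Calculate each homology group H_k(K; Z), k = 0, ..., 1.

H_0 ≅ Z,  H_1 ≅ Z^3.

Order the vertices as a < b < c < d < e < f < g. Listing each simplex with vertices in this order, K has dimension 1 with simplices:

  0-simplices (7): a, b, c, d, e, f, g
  1-simplices (9): ac, ad, bc, bg, cd, ce, cf, cg, ef

giving chain groups C_0 ≅ Z^7, C_1 ≅ Z^9.

Boundary ∂_1: C_1 → C_0 maps an edge to its endpoints' difference, ∂[p,q] = q − p. For instance
  ∂cf = f − c.
The resulting 7×9 matrix has rank 6, and its Smith normal form has invariant factors (1,1,1,1,1,1).

From H_k ≅ ker(∂_k) / im(∂_{k+1}) we obtain:

  H_0: rank C_0 − rank ∂_1 = 7 − 6 = 1, and the invariant factors of ∂_1 are all 1, so H_0 = Z.
  H_1: rank ker ∂_1 − rank ∂_2 = (9 − 6) − 0 = 3, and there is no ∂_2, so H_1 = Z^3.

As a check, the Euler characteristic is 7 − 9 = -2, which agrees with 1 − 3 = -2.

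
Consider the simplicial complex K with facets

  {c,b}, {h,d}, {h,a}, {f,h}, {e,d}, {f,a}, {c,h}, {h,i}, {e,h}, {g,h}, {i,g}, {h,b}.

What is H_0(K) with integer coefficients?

H_0 ≅ Z.

We work with the vertex ordering a < b < c < d < e < f < g < h < i. The simplices of K, each written with vertices in increasing order, are:

  0-simplices (9): a, b, c, d, e, f, g, h, i
  1-simplices (12): af, ah, bc, bh, ch, de, dh, eh, fh, gh, gi, hi

so the chain groups are C_0 ≅ Z^9, C_1 ≅ Z^12.

∂_1: C_1 → C_0 maps an edge to its endpoints' difference, ∂[p,q] = q − p.
This gives a 9×12 integer matrix of rank 8; reducing to Smith normal form yields diagonal entries (1,1,1,1,1,1,1,1).

From H_k ≅ ker(∂_k) / im(∂_{k+1}) we obtain:

  H_0: rank C_0 − rank ∂_1 = 9 − 8 = 1, and the invariant factors of ∂_1 are all 1, so H_0 ≅ Z.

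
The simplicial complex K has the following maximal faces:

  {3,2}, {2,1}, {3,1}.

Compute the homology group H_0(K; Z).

H_0 = Z.

Fix the vertex order 1 < 2 < 3 and write every simplex with vertices in increasing order. Then dim K = 1 and the simplices of K are:

  0-simplices (3): [1], [2], [3]
  1-simplices (3): [1,2], [1,3], [2,3]

giving chain groups C_0 ≅ Z^3, C_1 ≅ Z^3.

Boundary ∂_1: C_1 → C_0 is given by ∂[p,q] = [q] − [p].
As a 3×3 matrix over Z this has rank 2, with invariant factors (1,1).

Computing H_k = (kernel of ∂_k) / (image of ∂_{k+1}):

  H_0: rank C_0 − rank ∂_1 = 3 − 2 = 1, and the invariant factors of ∂_1 are all 1, so H_0 ≅ Z.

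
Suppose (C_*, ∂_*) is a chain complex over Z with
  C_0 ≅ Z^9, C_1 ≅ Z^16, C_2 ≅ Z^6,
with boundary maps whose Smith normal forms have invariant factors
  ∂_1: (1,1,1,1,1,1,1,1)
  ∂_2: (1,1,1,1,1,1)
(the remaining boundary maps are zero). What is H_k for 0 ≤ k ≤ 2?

H_0 ≅ Z,  H_1 ≅ Z^2,  H_2 = 0.

H_0: b_0 = 9 − 0 − 8 = 1; torsion from ∂_1 factors > 1: none. So H_0 ≅ Z.
H_1: b_1 = 16 − 8 − 6 = 2; torsion from ∂_2 factors > 1: none. So H_1 ≅ Z^2.
H_2: b_2 = 6 − 6 − 0 = 0; torsion from ∂_3 factors > 1: none. So H_2 ≅ 0.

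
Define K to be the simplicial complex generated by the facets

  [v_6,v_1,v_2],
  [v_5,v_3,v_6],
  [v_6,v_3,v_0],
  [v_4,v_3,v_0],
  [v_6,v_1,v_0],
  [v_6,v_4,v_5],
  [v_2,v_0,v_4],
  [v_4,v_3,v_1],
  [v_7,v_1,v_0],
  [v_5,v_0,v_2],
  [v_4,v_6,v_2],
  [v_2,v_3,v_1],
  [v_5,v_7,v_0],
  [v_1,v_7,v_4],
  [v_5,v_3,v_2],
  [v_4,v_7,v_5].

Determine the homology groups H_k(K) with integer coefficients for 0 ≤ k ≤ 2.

We work with the vertex ordering v_0 < v_1 < v_2 < v_3 < v_4 < v_5 < v_6 < v_7. The simplices of K, each written with vertices in increasing order, are:

  0-simplices (8): [v_0], [v_1], [v_2], [v_3], [v_4], [v_5], [v_6], [v_7]
  1-simplices (24): (24 of them)
  2-simplices (16): (16 of them)

Hence C_0 ≅ Z^8, C_1 ≅ Z^24, C_2 ≅ Z^16.

∂_1: C_1 → C_0 maps an edge to its endpoints' difference, ∂[p,q] = q − p.
As a 8×24 matrix over Z this has rank 7, with invariant factors (1,1,1,1,1,1,1).

Boundary ∂_2: C_2 → C_1 acts by ∂[p,q,r] = [q,r] − [p,r] + [p,q]. For instance
  ∂[v_2,v_4,v_6] = [v_4,v_6] − [v_2,v_6] + [v_2,v_4],
  ∂[v_0,v_2,v_5] = [v_2,v_5] − [v_0,v_5] + [v_0,v_2].
The 24×16 boundary matrix has rank 15 and Smith normal form diag(1,1,1,1,1,1,1,1,1,1,1,1,1,1,1).

From H_k ≅ ker(∂_k) / im(∂_{k+1}) we obtain:

  H_0: rank C_0 − rank ∂_1 = 8 − 7 = 1, and the invariant factors of ∂_1 are all 1, so H_0 ≅ Z.
  H_1: rank ker ∂_1 − rank ∂_2 = (24 − 7) − 15 = 2, and the invariant factors of ∂_2 are all 1, so H_1 ≅ Z^2.
  H_2: rank ker ∂_2 − rank ∂_3 = (16 − 15) − 0 = 1, and there is no ∂_3, so H_2 ≅ Z.

As a check, the Euler characteristic is 8 − 24 + 16 = 0, which agrees with 1 − 2 + 1 = 0.

H_0 = Z,  H_1 = Z^2,  H_2 = Z.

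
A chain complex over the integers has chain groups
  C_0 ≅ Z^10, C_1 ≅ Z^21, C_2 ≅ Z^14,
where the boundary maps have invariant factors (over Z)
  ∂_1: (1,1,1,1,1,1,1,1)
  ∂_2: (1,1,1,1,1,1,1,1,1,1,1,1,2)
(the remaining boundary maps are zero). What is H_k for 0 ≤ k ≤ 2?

H_0: b_0 = 10 − 0 − 8 = 2; torsion from ∂_1 factors > 1: none. So H_0 = Z^2.
H_1: b_1 = 21 − 8 − 13 = 0; torsion from ∂_2 factors > 1: [2]. So H_1 = Z_2.
H_2: b_2 = 14 − 13 − 0 = 1; torsion from ∂_3 factors > 1: none. So H_2 = Z.

H_0 = Z^2,  H_1 = Z_2,  H_2 = Z.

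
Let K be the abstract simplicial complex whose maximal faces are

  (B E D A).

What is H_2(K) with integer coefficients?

We work with the vertex ordering A < B < D < E. The simplices of K, each written with vertices in increasing order, are:

  0-simplices (4): A, B, D, E
  1-simplices (6): AB, AD, AE, BD, BE, DE
  2-simplices (4): ABD, ABE, ADE, BDE
  3-simplices (1): ABDE

Hence C_0 ≅ Z^4, C_1 ≅ Z^6, C_2 ≅ Z^4, C_3 ≅ Z^1.

∂_1: C_1 → C_0 maps an edge to its endpoints' difference, ∂[p,q] = q − p. For instance
  ∂AE = E − A.
The 4×6 boundary matrix has rank 3 and Smith normal form diag(1,1,1).

The boundary map ∂_2: C_2 → C_1 maps a triangle to the signed sum of its edges. For instance
  ∂BDE = DE − BE + BD,
  ∂ADE = DE − AE + AD.
This gives a 6×4 integer matrix of rank 3; reducing to Smith normal form yields diagonal entries (1,1,1).

∂_3: C_3 → C_2 sends each 3-simplex σ to the alternating sum Σ_i (−1)^i (σ with its i-th vertex removed). For instance
  ∂ABDE = BDE − ADE + ABE − ABD.
The resulting 4×1 matrix has rank 1, and its Smith normal form has invariant factors (1).

Now H_k = ker ∂_k / im ∂_{k+1}, so:

  H_2: rank ker ∂_2 − rank ∂_3 = (4 − 3) − 1 = 0, and the invariant factors of ∂_3 are all 1, so H_2 = 0.

(K is a triangulation of the 3-simplex.)

H_2 ≅ 0.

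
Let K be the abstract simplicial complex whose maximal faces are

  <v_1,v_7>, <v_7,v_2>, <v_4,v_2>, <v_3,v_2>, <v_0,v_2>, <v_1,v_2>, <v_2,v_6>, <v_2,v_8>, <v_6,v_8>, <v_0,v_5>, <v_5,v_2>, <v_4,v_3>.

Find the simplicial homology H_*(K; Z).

Order the vertices as v_0 < v_1 < v_2 < v_3 < v_4 < v_5 < v_6 < v_7 < v_8. Listing each simplex with vertices in this order, K has dimension 1 with simplices:

  0-simplices (9): [v_0], [v_1], [v_2], [v_3], [v_4], [v_5], [v_6], [v_7], [v_8]
  1-simplices (12): [v_0,v_2], [v_0,v_5], [v_1,v_2], [v_1,v_7], [v_2,v_3], [v_2,v_4], [v_2,v_5], [v_2,v_6], [v_2,v_7], [v_2,v_8], [v_3,v_4], [v_6,v_8]

Hence C_0 ≅ Z^9, C_1 ≅ Z^12.

∂_1: C_1 → C_0 is given by ∂[p,q] = [q] − [p].
The 9×12 boundary matrix has rank 8 and Smith normal form diag(1,1,1,1,1,1,1,1).

Now H_k = ker ∂_k / im ∂_{k+1}, so:

  H_0: rank C_0 − rank ∂_1 = 9 − 8 = 1, and the invariant factors of ∂_1 are all 1, so H_0 = Z.
  H_1: rank ker ∂_1 − rank ∂_2 = (12 − 8) − 0 = 4, and there is no ∂_2, so H_1 = Z^4.

As a check, the Euler characteristic is 9 − 12 = -3, which agrees with 1 − 4 = -3.

H_0 ≅ Z,  H_1 ≅ Z^4.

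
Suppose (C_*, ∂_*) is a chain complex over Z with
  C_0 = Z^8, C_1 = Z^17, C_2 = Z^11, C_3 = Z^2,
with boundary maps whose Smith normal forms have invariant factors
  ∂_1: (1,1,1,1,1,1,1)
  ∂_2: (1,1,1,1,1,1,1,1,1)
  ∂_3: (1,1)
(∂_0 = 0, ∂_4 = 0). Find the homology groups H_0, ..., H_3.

H_0 ≅ Z,  H_1 ≅ Z,  H_2 = 0,  H_3 = 0.

H_0: b_0 = 8 − 0 − 7 = 1; torsion from ∂_1 factors > 1: none. So H_0 ≅ Z.
H_1: b_1 = 17 − 7 − 9 = 1; torsion from ∂_2 factors > 1: none. So H_1 ≅ Z.
H_2: b_2 = 11 − 9 − 2 = 0; torsion from ∂_3 factors > 1: none. So H_2 ≅ 0.
H_3: b_3 = 2 − 2 − 0 = 0; torsion from ∂_4 factors > 1: none. So H_3 ≅ 0.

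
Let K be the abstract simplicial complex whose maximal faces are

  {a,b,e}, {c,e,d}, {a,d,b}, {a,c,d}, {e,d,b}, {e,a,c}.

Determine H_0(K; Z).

H_0 = Z.

We work with the vertex ordering a < b < c < d < e. The simplices of K, each written with vertices in increasing order, are:

  0-simplices (5): a, b, c, d, e
  1-simplices (9): ab, ac, ad, ae, bd, be, cd, ce, de
  2-simplices (6): abd, abe, acd, ace, bde, cde

Hence C_0 ≅ Z^5, C_1 ≅ Z^9, C_2 ≅ Z^6.

The boundary map ∂_1: C_1 → C_0 maps an edge to its endpoints' difference, ∂[p,q] = q − p. For instance
  ∂ab = b − a.
The resulting 5×9 matrix has rank 4, and its Smith normal form has invariant factors (1,1,1,1).

∂_2: C_2 → C_1 acts by ∂[p,q,r] = [q,r] − [p,r] + [p,q]. For instance
  ∂abd = bd − ad + ab,
  ∂cde = de − ce + cd.
As a 9×6 matrix over Z this has rank 5, with invariant factors (1,1,1,1,1).

Computing H_k = (kernel of ∂_k) / (image of ∂_{k+1}):

  H_0: rank C_0 − rank ∂_1 = 5 − 4 = 1, and the invariant factors of ∂_1 are all 1, so H_0 = Z.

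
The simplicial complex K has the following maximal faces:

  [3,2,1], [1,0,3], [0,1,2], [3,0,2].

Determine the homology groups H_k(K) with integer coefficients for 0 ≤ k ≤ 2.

H_0 ≅ Z,  H_1 = 0,  H_2 ≅ Z.

Order the vertices as 0 < 1 < 2 < 3. Listing each simplex with vertices in this order, K has dimension 2 with simplices:

  0-simplices (4): [0], [1], [2], [3]
  1-simplices (6): [0,1], [0,2], [0,3], [1,2], [1,3], [2,3]
  2-simplices (4): [0,1,2], [0,1,3], [0,2,3], [1,2,3]

so the chain groups are C_0 ≅ Z^4, C_1 ≅ Z^6, C_2 ≅ Z^4.

Boundary ∂_1: C_1 → C_0 sends each edge [p,q] (with p < q) to q − p. For instance
  ∂[2,3] = [3] − [2].
As a 4×6 matrix over Z this has rank 3, with invariant factors (1,1,1).

The boundary map ∂_2: C_2 → C_1 sends each 2-simplex [p,q,r] to [q,r] − [p,r] + [p,q]. For instance
  ∂[0,2,3] = [2,3] − [0,3] + [0,2],
  ∂[0,1,2] = [1,2] − [0,2] + [0,1].
The resulting 6×4 matrix has rank 3, and its Smith normal form has invariant factors (1,1,1).

From H_k ≅ ker(∂_k) / im(∂_{k+1}) we obtain:

  H_0: rank C_0 − rank ∂_1 = 4 − 3 = 1, and the invariant factors of ∂_1 are all 1, so H_0 = Z.
  H_1: rank ker ∂_1 − rank ∂_2 = (6 − 3) − 3 = 0, and the invariant factors of ∂_2 are all 1, so H_1 = 0.
  H_2: rank ker ∂_2 − rank ∂_3 = (4 − 3) − 0 = 1, and there is no ∂_3, so H_2 = Z.

(K is a triangulation of the 2-sphere S^2.)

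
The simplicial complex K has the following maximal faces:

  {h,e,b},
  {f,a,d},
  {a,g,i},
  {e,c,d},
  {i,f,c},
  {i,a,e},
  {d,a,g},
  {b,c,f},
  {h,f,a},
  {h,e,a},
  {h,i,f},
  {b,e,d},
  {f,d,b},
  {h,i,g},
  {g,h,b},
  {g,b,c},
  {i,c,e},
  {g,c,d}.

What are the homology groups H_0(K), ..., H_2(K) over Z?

Order the vertices as a < b < c < d < e < f < g < h < i. Listing each simplex with vertices in this order, K has dimension 2 with simplices:

  0-simplices (9): a, b, c, d, e, f, g, h, i
  1-simplices (27): ad, ae, af, ag, ah, ai, bc, bd, be, bf, bg, bh, cd, ce, cf, cg, ci, de, df, dg, eh, ei, fh, fi, gh, gi, hi
  2-simplices (18): adf, adg, aeh, aei, afh, agi, bcf, bcg, bde, bdf, beh, bgh, cde, cdg, cei, cfi, fhi, ghi

so the chain groups are C_0 ≅ Z^9, C_1 ≅ Z^27, C_2 ≅ Z^18.

The boundary map ∂_1: C_1 → C_0 is given by ∂[p,q] = [q] − [p].
The resulting 9×27 matrix has rank 8, and its Smith normal form has invariant factors (1,1,1,1,1,1,1,1).

∂_2: C_2 → C_1 sends each 2-simplex [p,q,r] to [q,r] − [p,r] + [p,q]. For instance
  ∂cfi = fi − ci + cf,
  ∂bcg = cg − bg + bc.
This gives a 27×18 integer matrix of rank 18; reducing to Smith normal form yields diagonal entries (1,1,1,1,1,1,1,1,1,1,1,1,1,1,1,1,1,2).

Computing H_k = (kernel of ∂_k) / (image of ∂_{k+1}):

  H_0: rank C_0 − rank ∂_1 = 9 − 8 = 1, and the invariant factors of ∂_1 are all 1, so H_0 = Z.
  H_1: rank ker ∂_1 − rank ∂_2 = (27 − 8) − 18 = 1, and ∂_2 has invariant factor 2 > 1, so H_1 = Z ⊕ Z/2Z.
  H_2: rank ker ∂_2 − rank ∂_3 = (18 − 18) − 0 = 0, and there is no ∂_3, so H_2 = 0.

(K is a triangulation of the Klein bottle.)

H_0 = Z,  H_1 = Z ⊕ Z/2Z,  H_2 = 0.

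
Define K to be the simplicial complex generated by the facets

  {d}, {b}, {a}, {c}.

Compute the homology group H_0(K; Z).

H_0 ≅ Z^4.

K has 4 vertices.
rank ∂_0 = 0, rank ∂_1 = 0 ⇒ b_0 = 4 − 0 − 0 = 4. So H_0 ≅ Z^4.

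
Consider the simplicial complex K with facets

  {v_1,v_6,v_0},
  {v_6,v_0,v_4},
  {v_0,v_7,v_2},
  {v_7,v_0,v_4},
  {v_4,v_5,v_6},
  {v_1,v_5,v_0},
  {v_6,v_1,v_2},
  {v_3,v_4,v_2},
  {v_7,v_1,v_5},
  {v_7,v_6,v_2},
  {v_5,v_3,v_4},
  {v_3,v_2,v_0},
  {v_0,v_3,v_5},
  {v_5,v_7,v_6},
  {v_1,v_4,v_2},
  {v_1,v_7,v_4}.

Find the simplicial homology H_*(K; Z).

K has 8 vertices, 24 edges, 16 triangles.
rank ∂_0 = 0, rank ∂_1 = 7 ⇒ b_0 = 8 − 0 − 7 = 1; all invariant factors of ∂_1 are 1 so no torsion. So H_0 = Z.
rank ∂_1 = 7, rank ∂_2 = 15 ⇒ b_1 = 24 − 7 − 15 = 2; all invariant factors of ∂_2 are 1 so no torsion. So H_1 = Z^2.
rank ∂_2 = 15, rank ∂_3 = 0 ⇒ b_2 = 16 − 15 − 0 = 1. So H_2 = Z.

H_0 = Z,  H_1 = Z^2,  H_2 = Z.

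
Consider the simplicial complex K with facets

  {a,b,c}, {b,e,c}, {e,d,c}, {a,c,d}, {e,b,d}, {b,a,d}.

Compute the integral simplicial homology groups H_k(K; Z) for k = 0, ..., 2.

Take the total order a < b < c < d < e on the vertex set. Then K (dimension 2) consists of the simplices:

  0-simplices (5): a, b, c, d, e
  1-simplices (9): ab, ac, ad, bc, bd, be, cd, ce, de
  2-simplices (6): abc, abd, acd, bce, bde, cde

so the chain groups are C_0 ≅ Z^5, C_1 ≅ Z^9, C_2 ≅ Z^6.

∂_1: C_1 → C_0 is given by ∂[p,q] = [q] − [p]. For instance
  ∂cd = d − c.
The 5×9 boundary matrix has rank 4 and Smith normal form diag(1,1,1,1).

The boundary map ∂_2: C_2 → C_1 sends each 2-simplex [p,q,r] to [q,r] − [p,r] + [p,q]. For instance
  ∂bde = de − be + bd,
  ∂acd = cd − ad + ac.
The resulting 9×6 matrix has rank 5, and its Smith normal form has invariant factors (1,1,1,1,1).

Now H_k = ker ∂_k / im ∂_{k+1}, so:

  H_0: rank C_0 − rank ∂_1 = 5 − 4 = 1, and the invariant factors of ∂_1 are all 1, so H_0 ≅ Z.
  H_1: rank ker ∂_1 − rank ∂_2 = (9 − 4) − 5 = 0, and the invariant factors of ∂_2 are all 1, so H_1 ≅ 0.
  H_2: rank ker ∂_2 − rank ∂_3 = (6 − 5) − 0 = 1, and there is no ∂_3, so H_2 ≅ Z.

H_0 = Z,  H_1 = 0,  H_2 = Z.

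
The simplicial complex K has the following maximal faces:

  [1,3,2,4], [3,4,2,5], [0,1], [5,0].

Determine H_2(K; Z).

H_2 ≅ 0.

Fix the vertex order 0 < 1 < 2 < 3 < 4 < 5 and write every simplex with vertices in increasing order. Then dim K = 3 and the simplices of K are:

  0-simplices (6): [0], [1], [2], [3], [4], [5]
  1-simplices (11): [0,1], [0,5], [1,2], [1,3], [1,4], [2,3], [2,4], [2,5], [3,4], [3,5], [4,5]
  2-simplices (7): [1,2,3], [1,2,4], [1,3,4], [2,3,4], [2,3,5], [2,4,5], [3,4,5]
  3-simplices (2): [1,2,3,4], [2,3,4,5]

Hence C_0 ≅ Z^6, C_1 ≅ Z^11, C_2 ≅ Z^7, C_3 ≅ Z^2.

The boundary map ∂_1: C_1 → C_0 is given by ∂[p,q] = [q] − [p]. For instance
  ∂[1,2] = [2] − [1].
The resulting 6×11 matrix has rank 5, and its Smith normal form has invariant factors (1,1,1,1,1).

The boundary map ∂_2: C_2 → C_1 acts by ∂[p,q,r] = [q,r] − [p,r] + [p,q]. For instance
  ∂[2,3,4] = [3,4] − [2,4] + [2,3],
  ∂[1,2,3] = [2,3] − [1,3] + [1,2].
As a 11×7 matrix over Z this has rank 5, with invariant factors (1,1,1,1,1).

The boundary map ∂_3: C_3 → C_2 sends each 3-simplex σ to the alternating sum Σ_i (−1)^i (σ with its i-th vertex removed). For instance
  ∂[1,2,3,4] = [2,3,4] − [1,3,4] + [1,2,4] − [1,2,3],
  ∂[2,3,4,5] = [3,4,5] − [2,4,5] + [2,3,5] − [2,3,4].
As a 7×2 matrix over Z this has rank 2, with invariant factors (1,1).

Computing H_k = (kernel of ∂_k) / (image of ∂_{k+1}):

  H_2: rank ker ∂_2 − rank ∂_3 = (7 − 5) − 2 = 0, and the invariant factors of ∂_3 are all 1, so H_2 = 0.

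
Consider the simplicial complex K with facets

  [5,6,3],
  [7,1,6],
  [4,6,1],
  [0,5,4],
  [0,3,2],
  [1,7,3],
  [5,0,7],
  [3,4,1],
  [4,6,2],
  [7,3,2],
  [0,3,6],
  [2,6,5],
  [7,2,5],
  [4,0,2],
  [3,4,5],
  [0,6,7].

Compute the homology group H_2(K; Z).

H_2 ≅ Z.

Take the total order 0 < 1 < 2 < 3 < 4 < 5 < 6 < 7 on the vertex set. Then K (dimension 2) consists of the simplices:

  0-simplices (8): [0], [1], [2], [3], [4], [5], [6], [7]
  1-simplices (24): (24 of them)
  2-simplices (16): [0,2,3], [0,2,4], [0,3,6], [0,4,5], [0,5,7], [0,6,7], [1,3,4], [1,3,7], [1,4,6], [1,6,7], [2,3,7], [2,4,6], [2,5,6], [2,5,7], [3,4,5], [3,5,6]

so the chain groups are C_0 ≅ Z^8, C_1 ≅ Z^24, C_2 ≅ Z^16.

Boundary ∂_1: C_1 → C_0 is given by ∂[p,q] = [q] − [p].
This gives a 8×24 integer matrix of rank 7; reducing to Smith normal form yields diagonal entries (1,1,1,1,1,1,1).

Boundary ∂_2: C_2 → C_1 acts by ∂[p,q,r] = [q,r] − [p,r] + [p,q]. For instance
  ∂[0,5,7] = [5,7] − [0,7] + [0,5],
  ∂[3,4,5] = [4,5] − [3,5] + [3,4].
The 24×16 boundary matrix has rank 15 and Smith normal form diag(1,1,1,1,1,1,1,1,1,1,1,1,1,1,1).

Now H_k = ker ∂_k / im ∂_{k+1}, so:

  H_2: rank ker ∂_2 − rank ∂_3 = (16 − 15) − 0 = 1, and there is no ∂_3, so H_2 = Z.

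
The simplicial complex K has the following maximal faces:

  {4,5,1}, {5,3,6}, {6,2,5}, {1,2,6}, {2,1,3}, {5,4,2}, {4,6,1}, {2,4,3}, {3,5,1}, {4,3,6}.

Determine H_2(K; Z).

H_2 = 0.

Order the vertices as 1 < 2 < 3 < 4 < 5 < 6. Listing each simplex with vertices in this order, K has dimension 2 with simplices:

  0-simplices (6): [1], [2], [3], [4], [5], [6]
  1-simplices (15): [1,2], [1,3], [1,4], [1,5], [1,6], [2,3], [2,4], [2,5], [2,6], [3,4], [3,5], [3,6], [4,5], [4,6], [5,6]
  2-simplices (10): [1,2,3], [1,2,6], [1,3,5], [1,4,5], [1,4,6], [2,3,4], [2,4,5], [2,5,6], [3,4,6], [3,5,6]

Hence C_0 ≅ Z^6, C_1 ≅ Z^15, C_2 ≅ Z^10.

The boundary map ∂_1: C_1 → C_0 is given by ∂[p,q] = [q] − [p]. For instance
  ∂[2,3] = [3] − [2].
The resulting 6×15 matrix has rank 5, and its Smith normal form has invariant factors (1,1,1,1,1).

Boundary ∂_2: C_2 → C_1 acts by ∂[p,q,r] = [q,r] − [p,r] + [p,q]. For instance
  ∂[1,4,6] = [4,6] − [1,6] + [1,4],
  ∂[2,5,6] = [5,6] − [2,6] + [2,5].
The resulting 15×10 matrix has rank 10, and its Smith normal form has invariant factors (1,1,1,1,1,1,1,1,1,2).

Now H_k = ker ∂_k / im ∂_{k+1}, so:

  H_2: rank ker ∂_2 − rank ∂_3 = (10 − 10) − 0 = 0, and there is no ∂_3, so H_2 ≅ 0.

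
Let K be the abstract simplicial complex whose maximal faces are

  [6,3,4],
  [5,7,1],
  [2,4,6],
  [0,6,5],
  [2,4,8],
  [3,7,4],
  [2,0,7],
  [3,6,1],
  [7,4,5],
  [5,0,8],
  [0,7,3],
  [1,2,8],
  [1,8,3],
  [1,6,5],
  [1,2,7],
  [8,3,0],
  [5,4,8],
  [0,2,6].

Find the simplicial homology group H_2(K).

H_2 ≅ Z.

K has 9 vertices, 27 edges, 18 triangles.
rank ∂_2 = 17, rank ∂_3 = 0 ⇒ b_2 = 18 − 17 − 0 = 1. So H_2 ≅ Z.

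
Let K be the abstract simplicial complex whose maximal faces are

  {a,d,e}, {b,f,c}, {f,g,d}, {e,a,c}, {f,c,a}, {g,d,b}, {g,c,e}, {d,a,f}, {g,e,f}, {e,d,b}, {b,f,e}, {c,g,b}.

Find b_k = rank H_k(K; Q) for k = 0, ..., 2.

b_0 = 1, b_1 = 0, b_2 = 0.

Fix the vertex order a < b < c < d < e < f < g and write every simplex with vertices in increasing order. Then dim K = 2 and the simplices of K are:

  0-simplices (7): a, b, c, d, e, f, g
  1-simplices (18): ac, ad, ae, af, bc, bd, be, bf, bg, ce, cf, cg, de, df, dg, ef, eg, fg
  2-simplices (12): ace, acf, ade, adf, bcf, bcg, bde, bdg, bef, ceg, dfg, efg

giving chain groups C_0 ≅ Z^7, C_1 ≅ Z^18, C_2 ≅ Z^12.

∂_1: C_1 → C_0 sends each edge [p,q] (with p < q) to q − p.
As a 7×18 matrix over Z this has rank 6, with invariant factors (1,1,1,1,1,1).

∂_2: C_2 → C_1 sends each 2-simplex [p,q,r] to [q,r] − [p,r] + [p,q]. For instance
  ∂acf = cf − af + ac,
  ∂adf = df − af + ad.
The 18×12 boundary matrix has rank 12 and Smith normal form diag(1,1,1,1,1,1,1,1,1,1,1,2).

Computing H_k = (kernel of ∂_k) / (image of ∂_{k+1}):

  H_0: rank C_0 − rank ∂_1 = 7 − 6 = 1, and the invariant factors of ∂_1 are all 1, so H_0 = Z.
  H_1: rank ker ∂_1 − rank ∂_2 = (18 − 6) − 12 = 0, and ∂_2 has invariant factor 2 > 1, so H_1 = Z/2Z.
  H_2: rank ker ∂_2 − rank ∂_3 = (12 − 12) − 0 = 0, and there is no ∂_3, so H_2 = 0.

Hence the Betti numbers are b_0 = 1, b_1 = 0, b_2 = 0.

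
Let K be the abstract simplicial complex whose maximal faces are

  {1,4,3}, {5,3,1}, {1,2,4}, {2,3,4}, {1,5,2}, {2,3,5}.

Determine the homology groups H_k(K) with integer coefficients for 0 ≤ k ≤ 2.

H_0 = Z,  H_1 = 0,  H_2 = Z.

We work with the vertex ordering 1 < 2 < 3 < 4 < 5. The simplices of K, each written with vertices in increasing order, are:

  0-simplices (5): [1], [2], [3], [4], [5]
  1-simplices (9): [1,2], [1,3], [1,4], [1,5], [2,3], [2,4], [2,5], [3,4], [3,5]
  2-simplices (6): [1,2,4], [1,2,5], [1,3,4], [1,3,5], [2,3,4], [2,3,5]

Hence C_0 ≅ Z^5, C_1 ≅ Z^9, C_2 ≅ Z^6.

Boundary ∂_1: C_1 → C_0 sends each edge [p,q] (with p < q) to q − p.
The 5×9 boundary matrix has rank 4 and Smith normal form diag(1,1,1,1).

∂_2: C_2 → C_1 acts by ∂[p,q,r] = [q,r] − [p,r] + [p,q]. For instance
  ∂[1,2,4] = [2,4] − [1,4] + [1,2],
  ∂[1,3,4] = [3,4] − [1,4] + [1,3].
As a 9×6 matrix over Z this has rank 5, with invariant factors (1,1,1,1,1).

Now H_k = ker ∂_k / im ∂_{k+1}, so:

  H_0: rank C_0 − rank ∂_1 = 5 − 4 = 1, and the invariant factors of ∂_1 are all 1, so H_0 ≅ Z.
  H_1: rank ker ∂_1 − rank ∂_2 = (9 − 4) − 5 = 0, and the invariant factors of ∂_2 are all 1, so H_1 ≅ 0.
  H_2: rank ker ∂_2 − rank ∂_3 = (6 − 5) − 0 = 1, and there is no ∂_3, so H_2 ≅ Z.

As a check, the Euler characteristic is 5 − 9 + 6 = 2, which agrees with 1 − 0 + 1 = 2.
(K is a triangulation of the 2-sphere S^2.)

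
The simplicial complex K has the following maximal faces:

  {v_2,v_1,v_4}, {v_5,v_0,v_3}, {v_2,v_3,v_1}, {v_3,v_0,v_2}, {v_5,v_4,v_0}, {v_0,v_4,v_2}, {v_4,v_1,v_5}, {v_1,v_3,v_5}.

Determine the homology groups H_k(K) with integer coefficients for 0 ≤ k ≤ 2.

K has 6 vertices, 12 edges, 8 triangles.
rank ∂_0 = 0, rank ∂_1 = 5 ⇒ b_0 = 6 − 0 − 5 = 1; all invariant factors of ∂_1 are 1 so no torsion. So H_0 ≅ Z.
rank ∂_1 = 5, rank ∂_2 = 7 ⇒ b_1 = 12 − 5 − 7 = 0; all invariant factors of ∂_2 are 1 so no torsion. So H_1 ≅ 0.
rank ∂_2 = 7, rank ∂_3 = 0 ⇒ b_2 = 8 − 7 − 0 = 1. So H_2 ≅ Z.

H_0 = Z,  H_1 = 0,  H_2 = Z.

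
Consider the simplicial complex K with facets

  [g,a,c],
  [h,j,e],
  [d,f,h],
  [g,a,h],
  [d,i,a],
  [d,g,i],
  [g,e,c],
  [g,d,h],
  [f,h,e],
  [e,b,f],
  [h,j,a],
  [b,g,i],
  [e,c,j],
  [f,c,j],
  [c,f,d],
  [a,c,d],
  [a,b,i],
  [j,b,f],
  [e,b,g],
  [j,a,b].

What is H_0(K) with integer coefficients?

Take the total order a < b < c < d < e < f < g < h < i < j on the vertex set. Then K (dimension 2) consists of the simplices:

  0-simplices (10): a, b, c, d, e, f, g, h, i, j
  1-simplices (30): ab, ac, ad, ag, ah, ai, aj, be, bf, bg, bi, bj, cd, ce, cf, cg, cj, df, dg, dh, di, ef, eg, eh, ej, fh, fj, gh, gi, hj
  2-simplices (20): abi, abj, acd, acg, adi, agh, ahj, bef, beg, bfj, bgi, cdf, ceg, cej, cfj, dfh, dgh, dgi, efh, ehj

giving chain groups C_0 ≅ Z^10, C_1 ≅ Z^30, C_2 ≅ Z^20.

∂_1: C_1 → C_0 is given by ∂[p,q] = [q] − [p].
The 10×30 boundary matrix has rank 9 and Smith normal form diag(1,1,1,1,1,1,1,1,1).

The boundary map ∂_2: C_2 → C_1 maps a triangle to the signed sum of its edges. For instance
  ∂agh = gh − ah + ag,
  ∂abi = bi − ai + ab.
This gives a 30×20 integer matrix of rank 20; reducing to Smith normal form yields diagonal entries (1,1,1,1,1,1,1,1,1,1,1,1,1,1,1,1,1,1,1,2).

From H_k ≅ ker(∂_k) / im(∂_{k+1}) we obtain:

  H_0: rank C_0 − rank ∂_1 = 10 − 9 = 1, and the invariant factors of ∂_1 are all 1, so H_0 ≅ Z.

H_0 = Z.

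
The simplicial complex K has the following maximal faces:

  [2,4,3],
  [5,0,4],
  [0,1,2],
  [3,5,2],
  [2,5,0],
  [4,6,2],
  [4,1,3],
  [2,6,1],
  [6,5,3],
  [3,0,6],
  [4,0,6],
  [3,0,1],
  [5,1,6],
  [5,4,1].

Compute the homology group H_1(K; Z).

H_1 ≅ Z^2.

We work with the vertex ordering 0 < 1 < 2 < 3 < 4 < 5 < 6. The simplices of K, each written with vertices in increasing order, are:

  0-simplices (7): [0], [1], [2], [3], [4], [5], [6]
  1-simplices (21): [0,1], [0,2], [0,3], [0,4], [0,5], [0,6], [1,2], [1,3], [1,4], [1,5], [1,6], [2,3], [2,4], [2,5], [2,6], [3,4], [3,5], [3,6], [4,5], [4,6], [5,6]
  2-simplices (14): [0,1,2], [0,1,3], [0,2,5], [0,3,6], [0,4,5], [0,4,6], [1,2,6], [1,3,4], [1,4,5], [1,5,6], [2,3,4], [2,3,5], [2,4,6], [3,5,6]

Hence C_0 ≅ Z^7, C_1 ≅ Z^21, C_2 ≅ Z^14.

∂_1: C_1 → C_0 sends each edge [p,q] (with p < q) to q − p.
As a 7×21 matrix over Z this has rank 6, with invariant factors (1,1,1,1,1,1).

Boundary ∂_2: C_2 → C_1 acts by ∂[p,q,r] = [q,r] − [p,r] + [p,q]. For instance
  ∂[2,3,5] = [3,5] − [2,5] + [2,3],
  ∂[3,5,6] = [5,6] − [3,6] + [3,5].
As a 21×14 matrix over Z this has rank 13, with invariant factors (1,1,1,1,1,1,1,1,1,1,1,1,1).

Now H_k = ker ∂_k / im ∂_{k+1}, so:

  H_1: rank ker ∂_1 − rank ∂_2 = (21 − 6) − 13 = 2, and the invariant factors of ∂_2 are all 1, so H_1 ≅ Z^2.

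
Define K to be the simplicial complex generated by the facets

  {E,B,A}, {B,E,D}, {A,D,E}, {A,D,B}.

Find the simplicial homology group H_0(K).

Fix the vertex order A < B < D < E and write every simplex with vertices in increasing order. Then dim K = 2 and the simplices of K are:

  0-simplices (4): A, B, D, E
  1-simplices (6): AB, AD, AE, BD, BE, DE
  2-simplices (4): ABD, ABE, ADE, BDE

so the chain groups are C_0 ≅ Z^4, C_1 ≅ Z^6, C_2 ≅ Z^4.

∂_1: C_1 → C_0 maps an edge to its endpoints' difference, ∂[p,q] = q − p.
The 4×6 boundary matrix has rank 3 and Smith normal form diag(1,1,1).

∂_2: C_2 → C_1 acts by ∂[p,q,r] = [q,r] − [p,r] + [p,q]. For instance
  ∂BDE = DE − BE + BD,
  ∂ADE = DE − AE + AD.
This gives a 6×4 integer matrix of rank 3; reducing to Smith normal form yields diagonal entries (1,1,1).

From H_k ≅ ker(∂_k) / im(∂_{k+1}) we obtain:

  H_0: rank C_0 − rank ∂_1 = 4 − 3 = 1, and the invariant factors of ∂_1 are all 1, so H_0 = Z.

H_0 = Z.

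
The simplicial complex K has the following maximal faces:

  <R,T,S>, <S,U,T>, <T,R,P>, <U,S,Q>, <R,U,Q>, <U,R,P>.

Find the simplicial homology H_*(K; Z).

K has 6 vertices, 12 edges, 6 triangles.
rank ∂_0 = 0, rank ∂_1 = 5 ⇒ b_0 = 6 − 0 − 5 = 1; all invariant factors of ∂_1 are 1 so no torsion. So H_0 ≅ Z.
rank ∂_1 = 5, rank ∂_2 = 6 ⇒ b_1 = 12 − 5 − 6 = 1; all invariant factors of ∂_2 are 1 so no torsion. So H_1 ≅ Z.
rank ∂_2 = 6, rank ∂_3 = 0 ⇒ b_2 = 6 − 6 − 0 = 0. So H_2 ≅ 0.

H_0 = Z,  H_1 = Z,  H_2 = 0.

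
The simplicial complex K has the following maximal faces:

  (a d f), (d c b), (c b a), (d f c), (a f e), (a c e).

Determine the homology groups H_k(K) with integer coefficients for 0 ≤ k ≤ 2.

H_0 = Z,  H_1 = Z,  H_2 = 0.

Take the total order a < b < c < d < e < f on the vertex set. Then K (dimension 2) consists of the simplices:

  0-simplices (6): a, b, c, d, e, f
  1-simplices (12): ab, ac, ad, ae, af, bc, bd, cd, ce, cf, df, ef
  2-simplices (6): abc, ace, adf, aef, bcd, cdf

giving chain groups C_0 ≅ Z^6, C_1 ≅ Z^12, C_2 ≅ Z^6.

∂_1: C_1 → C_0 maps an edge to its endpoints' difference, ∂[p,q] = q − p.
The resulting 6×12 matrix has rank 5, and its Smith normal form has invariant factors (1,1,1,1,1).

The boundary map ∂_2: C_2 → C_1 maps a triangle to the signed sum of its edges. For instance
  ∂ace = ce − ae + ac,
  ∂cdf = df − cf + cd.
The resulting 12×6 matrix has rank 6, and its Smith normal form has invariant factors (1,1,1,1,1,1).

Computing H_k = (kernel of ∂_k) / (image of ∂_{k+1}):

  H_0: rank C_0 − rank ∂_1 = 6 − 5 = 1, and the invariant factors of ∂_1 are all 1, so H_0 ≅ Z.
  H_1: rank ker ∂_1 − rank ∂_2 = (12 − 5) − 6 = 1, and the invariant factors of ∂_2 are all 1, so H_1 ≅ Z.
  H_2: rank ker ∂_2 − rank ∂_3 = (6 − 6) − 0 = 0, and there is no ∂_3, so H_2 ≅ 0.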